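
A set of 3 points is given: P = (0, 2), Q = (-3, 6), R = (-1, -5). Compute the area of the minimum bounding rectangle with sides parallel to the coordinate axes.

x ranges over [-3, 0], width 3.
y ranges over [-5, 6], height 11.
Area = 3 × 11 = 33.

33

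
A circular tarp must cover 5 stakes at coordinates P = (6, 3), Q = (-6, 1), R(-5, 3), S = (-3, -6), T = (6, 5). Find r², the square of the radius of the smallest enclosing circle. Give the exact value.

14645/288

By Welzl's lemma the MEC is supported by two points (diametrically opposite) or three points (on a circumcircle).
The minimum enclosing circle is determined by three boundary points: Q, S, T.
Their circumcentre is (25/24, -0.125) with r² = 14645/288.
The farthest remaining point R is at distance² 13325/288 ≤ 14645/288.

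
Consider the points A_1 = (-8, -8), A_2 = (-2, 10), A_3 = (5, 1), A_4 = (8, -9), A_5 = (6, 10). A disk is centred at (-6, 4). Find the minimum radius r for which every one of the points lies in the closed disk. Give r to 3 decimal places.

19.105

The required radius is the distance from (-6, 4) to the farthest point.
Squared distances: 148, 52, 130, 365, 180.
Maximum is 365, attained at A_4.
r = √365 ≈ 19.105.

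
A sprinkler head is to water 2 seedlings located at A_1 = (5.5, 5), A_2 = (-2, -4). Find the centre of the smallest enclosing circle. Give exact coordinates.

The smallest circle enclosing two points has them as diameter endpoints.
Centre = midpoint = (1.75, 0.5); r² = |A_1A_2|²/4 = 137.25/4 = 34.3125.
Centre = (1.75, 0.5).

(1.75, 0.5)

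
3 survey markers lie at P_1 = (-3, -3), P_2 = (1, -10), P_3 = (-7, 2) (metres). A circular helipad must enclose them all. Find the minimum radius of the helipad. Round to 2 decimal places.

7.21

Side lengths²: P_1P_2² = 65, P_1P_3² = 41, P_2P_3² = 208.
Since P_2P_3² = 208 ≥ 65 + 41 = 106, the angle opposite P_2P_3 is not acute, so the smallest enclosing circle has P_2P_3 as diameter.
Centre = midpoint of P_2P_3 = (-3, -4), r² = 208/4 = 52.
r = √52 ≈ 7.21.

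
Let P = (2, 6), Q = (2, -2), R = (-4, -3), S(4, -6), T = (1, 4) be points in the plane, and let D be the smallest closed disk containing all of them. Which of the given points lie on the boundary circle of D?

P, R, S

A smallest enclosing disk is always determined by at most three of the input points on its boundary.
The minimum enclosing circle is determined by three boundary points: P, R, S.
Their circumcentre is (1.6, -7/30) with r² = 35113/900.
The farthest remaining point T is at distance² 16453/900 ≤ 35113/900.
The points at distance exactly r from the centre are P, R, S — 3 points.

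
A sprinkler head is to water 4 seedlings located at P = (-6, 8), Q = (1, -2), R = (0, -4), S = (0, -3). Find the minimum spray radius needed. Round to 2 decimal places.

A smallest enclosing disk is always determined by at most three of the input points on its boundary.
The farthest pair is P–R with squared distance 180. The circle on this segment as diameter has centre (-3, 2) and r² = 180/4 = 45.
Check Q: distance² to centre = 32 ≤ 45, so it lies inside.
All remaining points lie in this disk, and no smaller disk contains both endpoints, so this is the minimum enclosing circle.
r = √45 ≈ 6.71.

6.71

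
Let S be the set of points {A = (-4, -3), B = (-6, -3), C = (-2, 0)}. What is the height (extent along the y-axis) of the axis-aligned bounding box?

max y = 0, min y = -3, so height = 3.

3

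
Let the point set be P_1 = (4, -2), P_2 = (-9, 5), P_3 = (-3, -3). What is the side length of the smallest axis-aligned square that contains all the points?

The bounding box has width 13 and height 8.
An axis-aligned square enclosing the set must have side ≥ max(width, height).
So the minimum side is max(13, 8) = 13.

13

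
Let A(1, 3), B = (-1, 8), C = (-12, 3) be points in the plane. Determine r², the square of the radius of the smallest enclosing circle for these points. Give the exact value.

42.34

Side lengths²: AB² = 29, AC² = 169, BC² = 146.
Since AC² = 169 < 146 + 29 = 175, the triangle is acute, so the smallest enclosing circle is the circumcircle.
Circumcentre = (-5.5, 3.3), r² = 42.34.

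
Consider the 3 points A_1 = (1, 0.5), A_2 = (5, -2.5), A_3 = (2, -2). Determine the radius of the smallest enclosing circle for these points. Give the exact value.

Side lengths²: A_1A_2² = 25, A_1A_3² = 7.25, A_2A_3² = 9.25.
Since A_1A_2² = 25 ≥ 9.25 + 7.25 = 16.5, the angle opposite A_1A_2 is not acute, so the smallest enclosing circle has A_1A_2 as diameter.
Centre = midpoint of A_1A_2 = (3, -1), r² = 25/4 = 6.25.
r = √(6.25) = 2.5.

2.5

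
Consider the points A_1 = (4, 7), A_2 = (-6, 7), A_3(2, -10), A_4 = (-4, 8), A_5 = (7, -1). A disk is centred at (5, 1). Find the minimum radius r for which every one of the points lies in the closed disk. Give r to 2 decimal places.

12.53

The required radius is the distance from (5, 1) to the farthest point.
Squared distances: 37, 157, 130, 130, 8.
Maximum is 157, attained at A_2.
r = √157 ≈ 12.53.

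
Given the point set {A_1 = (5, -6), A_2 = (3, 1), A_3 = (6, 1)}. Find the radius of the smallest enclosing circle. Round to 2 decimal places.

3.68

Side lengths²: A_1A_2² = 53, A_1A_3² = 50, A_2A_3² = 9.
Since A_1A_2² = 53 < 50 + 9 = 59, the triangle is acute, so the smallest enclosing circle is the circumcircle.
Circumcentre = (4.5, -33/14), r² = 1325/98.
r = √(1325/98) ≈ 3.68.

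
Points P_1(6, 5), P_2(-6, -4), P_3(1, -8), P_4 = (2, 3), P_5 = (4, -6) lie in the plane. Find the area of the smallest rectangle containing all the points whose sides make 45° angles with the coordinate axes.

In coordinates u = x + y, v = x − y the rectangle is axis-aligned; the map (x,y)→(u,v) scales areas by 2.
u-values: 11, -10, -7, 5, -2; range = 11 − (-10) = 21.
v-values: 1, -2, 9, -1, 10; range = 10 − (-2) = 12.
Area = (21 × 12) / 2 = 126.

126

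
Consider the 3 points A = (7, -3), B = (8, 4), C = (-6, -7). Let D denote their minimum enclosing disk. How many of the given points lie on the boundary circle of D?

Side lengths²: AB² = 50, AC² = 185, BC² = 317.
Since BC² = 317 ≥ 185 + 50 = 235, the angle opposite BC is not acute, so the smallest enclosing circle has BC as diameter.
Centre = midpoint of BC = (1, -1.5), r² = 317/4 = 79.25.
The points at distance exactly r from the centre are B, C — 2 points.

2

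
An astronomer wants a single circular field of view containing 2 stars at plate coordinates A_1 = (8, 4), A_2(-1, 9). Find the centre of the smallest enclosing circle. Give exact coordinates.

The smallest circle enclosing two points has them as diameter endpoints.
Centre = midpoint = (3.5, 6.5); r² = |A_1A_2|²/4 = 106/4 = 26.5.
Centre = (3.5, 6.5).

(3.5, 6.5)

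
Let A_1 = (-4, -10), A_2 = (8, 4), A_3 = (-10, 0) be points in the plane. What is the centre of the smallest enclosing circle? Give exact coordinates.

(-1/3, -1)

Side lengths²: A_1A_2² = 340, A_1A_3² = 136, A_2A_3² = 340.
Since A_2A_3² = 340 < 340 + 136 = 476, the triangle is acute, so the smallest enclosing circle is the circumcircle.
Circumcentre = (-1/3, -1), r² = 850/9.
Centre = (-1/3, -1).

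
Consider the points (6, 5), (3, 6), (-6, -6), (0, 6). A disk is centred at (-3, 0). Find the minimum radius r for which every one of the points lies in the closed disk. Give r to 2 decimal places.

The required radius is the distance from (-3, 0) to the farthest point.
Squared distances: 106, 72, 45, 45.
Maximum is 106, attained at (6, 5).
r = √106 ≈ 10.30.

10.30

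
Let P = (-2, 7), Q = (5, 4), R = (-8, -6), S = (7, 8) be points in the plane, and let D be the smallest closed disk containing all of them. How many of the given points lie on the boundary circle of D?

2

The minimum enclosing circle of a finite set is fixed by two of the points (as a diameter) or three (as a circumcircle).
The farthest pair is R–S with squared distance 421. The circle on this segment as diameter has centre (-0.5, 1) and r² = 421/4 = 105.25.
Check P: distance² to centre = 38.25 ≤ 105.25, so it lies inside.
All remaining points lie in this disk, and no smaller disk contains both endpoints, so this is the minimum enclosing circle.
The points at distance exactly r from the centre are R, S — 2 points.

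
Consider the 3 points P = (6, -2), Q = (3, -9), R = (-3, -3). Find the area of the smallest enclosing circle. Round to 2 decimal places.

74.71

Side lengths²: PQ² = 58, PR² = 82, QR² = 72.
Since PR² = 82 < 72 + 58 = 130, the triangle is acute, so the smallest enclosing circle is the circumcircle.
Circumcentre = (1.7, -4.3), r² = 23.78.
Area = π·r² = π·23.78 ≈ 74.71.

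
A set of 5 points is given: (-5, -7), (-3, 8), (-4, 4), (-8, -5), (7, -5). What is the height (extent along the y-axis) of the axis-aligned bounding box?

15

max y = 8, min y = -7, so height = 15.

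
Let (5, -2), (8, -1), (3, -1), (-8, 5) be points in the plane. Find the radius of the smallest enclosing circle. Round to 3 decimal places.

8.544

By Welzl's lemma the MEC is supported by two points (diametrically opposite) or three points (on a circumcircle).
The farthest pair is (8, -1)–(-8, 5) with squared distance 292. The circle on this segment as diameter has centre (0, 2) and r² = 292/4 = 73.
Check (5, -2): distance² to centre = 41 ≤ 73, so it lies inside.
All remaining points lie in this disk, and no smaller disk contains both endpoints, so this is the minimum enclosing circle.
r = √73 ≈ 8.544.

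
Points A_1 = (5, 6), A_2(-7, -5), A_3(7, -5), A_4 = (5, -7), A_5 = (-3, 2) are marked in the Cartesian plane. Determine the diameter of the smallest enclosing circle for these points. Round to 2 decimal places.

16.55

A smallest enclosing disk is always determined by at most three of the input points on its boundary.
The minimum enclosing circle is determined by three boundary points: A_1, A_2, A_3.
Their circumcentre is (0, -13/22) with r² = 33125/484.
The farthest remaining point A_4 is at distance² 31981/484 ≤ 33125/484.
Diameter = 2r = 2√(33125/484) ≈ 16.55.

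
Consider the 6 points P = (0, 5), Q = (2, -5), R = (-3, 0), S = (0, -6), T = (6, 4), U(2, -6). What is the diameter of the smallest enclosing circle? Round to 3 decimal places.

The minimum enclosing circle is determined by three boundary points: P, S, T.
Their circumcentre is (13/6, -0.5) with r² = 629/18.
The farthest remaining point U is at distance² 545/18 ≤ 629/18.
Diameter = 2r = 2√(629/18) ≈ 11.823.

11.823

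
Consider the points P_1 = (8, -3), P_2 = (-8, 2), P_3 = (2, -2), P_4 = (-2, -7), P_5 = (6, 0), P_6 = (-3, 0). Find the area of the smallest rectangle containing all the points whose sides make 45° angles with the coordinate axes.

157.5

In coordinates u = x + y, v = x − y the rectangle is axis-aligned; the map (x,y)→(u,v) scales areas by 2.
u-values: 5, -6, 0, -9, 6, -3; range = 6 − (-9) = 15.
v-values: 11, -10, 4, 5, 6, -3; range = 11 − (-10) = 21.
Area = (15 × 21) / 2 = 157.5.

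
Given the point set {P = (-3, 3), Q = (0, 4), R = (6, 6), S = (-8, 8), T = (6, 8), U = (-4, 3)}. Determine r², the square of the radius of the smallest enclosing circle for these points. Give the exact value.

50

A smallest enclosing disk is always determined by at most three of the input points on its boundary.
The farthest pair is R–S with squared distance 200. The circle on this segment as diameter has centre (-1, 7) and r² = 200/4 = 50.
Check P: distance² to centre = 20 ≤ 50, so it lies inside.
All remaining points lie in this disk, and no smaller disk contains both endpoints, so this is the minimum enclosing circle.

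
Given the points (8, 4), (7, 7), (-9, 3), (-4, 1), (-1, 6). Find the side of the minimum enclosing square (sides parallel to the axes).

The bounding box has width 17 and height 6.
An axis-aligned square enclosing the set must have side ≥ max(width, height).
So the minimum side is max(17, 6) = 17.

17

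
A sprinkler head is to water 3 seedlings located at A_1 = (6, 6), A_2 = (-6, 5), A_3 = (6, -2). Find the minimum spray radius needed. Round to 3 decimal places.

6.970

Side lengths²: A_1A_2² = 145, A_1A_3² = 64, A_2A_3² = 193.
Since A_2A_3² = 193 < 145 + 64 = 209, the triangle is acute, so the smallest enclosing circle is the circumcircle.
Circumcentre = (7/24, 2), r² = 27985/576.
r = √(27985/576) ≈ 6.970.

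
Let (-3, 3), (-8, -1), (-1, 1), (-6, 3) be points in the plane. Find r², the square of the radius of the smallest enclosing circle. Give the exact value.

The minimum enclosing circle of a finite set is fixed by two of the points (as a diameter) or three (as a circumcircle).
The farthest pair is (-8, -1)–(-1, 1) with squared distance 53. The circle on this segment as diameter has centre (-4.5, 0) and r² = 53/4 = 13.25.
Check (-3, 3): distance² to centre = 11.25 ≤ 13.25, so it lies inside.
All remaining points lie in this disk, and no smaller disk contains both endpoints, so this is the minimum enclosing circle.

13.25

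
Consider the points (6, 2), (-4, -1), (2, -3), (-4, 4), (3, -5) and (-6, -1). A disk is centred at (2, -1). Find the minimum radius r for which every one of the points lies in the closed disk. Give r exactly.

The required radius is the distance from (2, -1) to the farthest point.
Squared distances: 25, 36, 4, 61, 17, 64.
Maximum is 64, attained at (-6, -1).
r = √64 = 8.

8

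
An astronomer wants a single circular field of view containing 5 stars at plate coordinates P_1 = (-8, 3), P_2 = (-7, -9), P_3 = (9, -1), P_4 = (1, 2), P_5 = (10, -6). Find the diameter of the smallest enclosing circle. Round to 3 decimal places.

The minimum enclosing circle of a finite set is fixed by two of the points (as a diameter) or three (as a circumcircle).
The minimum enclosing circle is determined by three boundary points: P_1, P_2, P_5.
Their circumcentre is (27/46, -107/46) with r² = 108025/1058.
The farthest remaining point P_3 is at distance² 76745/1058 ≤ 108025/1058.
Diameter = 2r = 2√(108025/1058) ≈ 20.209.

20.209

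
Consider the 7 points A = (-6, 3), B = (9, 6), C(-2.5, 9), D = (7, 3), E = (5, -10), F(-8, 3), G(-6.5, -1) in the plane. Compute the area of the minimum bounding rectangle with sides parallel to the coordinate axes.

x ranges over [-8, 9], width 17.
y ranges over [-10, 9], height 19.
Area = 17 × 19 = 323.

323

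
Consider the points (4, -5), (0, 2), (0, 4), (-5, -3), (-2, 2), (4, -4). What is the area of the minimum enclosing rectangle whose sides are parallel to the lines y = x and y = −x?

78

In coordinates u = x + y, v = x − y the rectangle is axis-aligned; the map (x,y)→(u,v) scales areas by 2.
u-values: -1, 2, 4, -8, 0, 0; range = 4 − (-8) = 12.
v-values: 9, -2, -4, -2, -4, 8; range = 9 − (-4) = 13.
Area = (12 × 13) / 2 = 78.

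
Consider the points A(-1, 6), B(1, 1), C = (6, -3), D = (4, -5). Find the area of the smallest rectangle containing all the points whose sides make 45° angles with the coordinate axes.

48

In coordinates u = x + y, v = x − y the rectangle is axis-aligned; the map (x,y)→(u,v) scales areas by 2.
u-values: 5, 2, 3, -1; range = 5 − (-1) = 6.
v-values: -7, 0, 9, 9; range = 9 − (-7) = 16.
Area = (6 × 16) / 2 = 48.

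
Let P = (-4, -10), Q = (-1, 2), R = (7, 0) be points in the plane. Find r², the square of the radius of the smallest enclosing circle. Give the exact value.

55.25

Side lengths²: PQ² = 153, PR² = 221, QR² = 68.
Since PR² = 221 ≥ 153 + 68 = 221, the angle opposite PR is not acute, so the smallest enclosing circle has PR as diameter.
Centre = midpoint of PR = (1.5, -5), r² = 221/4 = 55.25.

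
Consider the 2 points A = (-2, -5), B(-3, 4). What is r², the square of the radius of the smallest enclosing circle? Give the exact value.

The smallest circle enclosing two points has them as diameter endpoints.
Centre = midpoint = (-2.5, -0.5); r² = |AB|²/4 = 82/4 = 20.5.

20.5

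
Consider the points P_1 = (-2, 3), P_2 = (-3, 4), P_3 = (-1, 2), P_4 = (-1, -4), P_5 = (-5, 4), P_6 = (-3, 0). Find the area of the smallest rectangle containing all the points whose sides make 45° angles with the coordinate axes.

36

In coordinates u = x + y, v = x − y the rectangle is axis-aligned; the map (x,y)→(u,v) scales areas by 2.
u-values: 1, 1, 1, -5, -1, -3; range = 1 − (-5) = 6.
v-values: -5, -7, -3, 3, -9, -3; range = 3 − (-9) = 12.
Area = (6 × 12) / 2 = 36.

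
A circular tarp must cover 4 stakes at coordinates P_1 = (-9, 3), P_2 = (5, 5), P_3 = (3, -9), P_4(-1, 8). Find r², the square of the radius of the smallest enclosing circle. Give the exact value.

A smallest enclosing disk is always determined by at most three of the input points on its boundary.
The minimum enclosing circle is determined by three boundary points: P_1, P_3, P_4.
Their circumcentre is (-25/26, -25/26) with r² = 27145/338.
The farthest remaining point P_2 is at distance² 24025/338 ≤ 27145/338.

27145/338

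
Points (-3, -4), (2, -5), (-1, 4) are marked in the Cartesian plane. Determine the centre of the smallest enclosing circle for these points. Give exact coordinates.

Call the three points A, B, C in the order given.
Side lengths²: AB² = 26, AC² = 68, BC² = 90.
Since BC² = 90 < 68 + 26 = 94, the triangle is acute, so the smallest enclosing circle is the circumcircle.
Circumcentre = (2/7, -4/7), r² = 1105/49.
Centre = (2/7, -4/7).

(2/7, -4/7)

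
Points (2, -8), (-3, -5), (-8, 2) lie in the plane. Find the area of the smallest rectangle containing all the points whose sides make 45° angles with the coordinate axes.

In coordinates u = x + y, v = x − y the rectangle is axis-aligned; the map (x,y)→(u,v) scales areas by 2.
u-values: -6, -8, -6; range = -6 − (-8) = 2.
v-values: 10, 2, -10; range = 10 − (-10) = 20.
Area = (2 × 20) / 2 = 20.

20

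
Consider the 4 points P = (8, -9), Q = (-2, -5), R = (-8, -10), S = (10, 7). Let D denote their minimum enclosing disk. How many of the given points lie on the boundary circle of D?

The minimum enclosing circle of a finite set is fixed by two of the points (as a diameter) or three (as a circumcircle).
The farthest pair is R–S with squared distance 613. The circle on this segment as diameter has centre (1, -1.5) and r² = 613/4 = 153.25.
Check P: distance² to centre = 105.25 ≤ 153.25, so it lies inside.
All remaining points lie in this disk, and no smaller disk contains both endpoints, so this is the minimum enclosing circle.
The points at distance exactly r from the centre are R, S — 2 points.

2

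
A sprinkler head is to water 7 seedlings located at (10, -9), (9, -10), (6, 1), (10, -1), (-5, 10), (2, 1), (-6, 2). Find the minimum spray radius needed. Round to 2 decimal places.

The farthest pair is (9, -10)–(-5, 10) with squared distance 596. The circle on this segment as diameter has centre (2, 0) and r² = 596/4 = 149.
Check (10, -9): distance² to centre = 145 ≤ 149, so it lies inside.
All remaining points lie in this disk, and no smaller disk contains both endpoints, so this is the minimum enclosing circle.
r = √149 ≈ 12.21.

12.21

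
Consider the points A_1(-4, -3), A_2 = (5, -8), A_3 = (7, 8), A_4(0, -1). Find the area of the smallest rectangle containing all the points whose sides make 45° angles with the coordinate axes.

154

In coordinates u = x + y, v = x − y the rectangle is axis-aligned; the map (x,y)→(u,v) scales areas by 2.
u-values: -7, -3, 15, -1; range = 15 − (-7) = 22.
v-values: -1, 13, -1, 1; range = 13 − (-1) = 14.
Area = (22 × 14) / 2 = 154.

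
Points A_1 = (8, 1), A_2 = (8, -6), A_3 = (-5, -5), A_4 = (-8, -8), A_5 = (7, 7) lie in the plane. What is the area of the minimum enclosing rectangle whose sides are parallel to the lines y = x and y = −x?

210

In coordinates u = x + y, v = x − y the rectangle is axis-aligned; the map (x,y)→(u,v) scales areas by 2.
u-values: 9, 2, -10, -16, 14; range = 14 − (-16) = 30.
v-values: 7, 14, 0, 0, 0; range = 14 − 0 = 14.
Area = (30 × 14) / 2 = 210.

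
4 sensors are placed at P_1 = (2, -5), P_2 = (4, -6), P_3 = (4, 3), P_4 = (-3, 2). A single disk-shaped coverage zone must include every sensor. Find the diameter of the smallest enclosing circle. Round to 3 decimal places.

10.738

The minimum enclosing circle is determined by three boundary points: P_2, P_3, P_4.
Their circumcentre is (15/14, -1.5) with r² = 2825/98.
The farthest remaining point P_1 is at distance² 1285/98 ≤ 2825/98.
Diameter = 2r = 2√(2825/98) ≈ 10.738.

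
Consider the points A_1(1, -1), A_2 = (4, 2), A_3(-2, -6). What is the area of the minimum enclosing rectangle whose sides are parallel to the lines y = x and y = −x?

14

In coordinates u = x + y, v = x − y the rectangle is axis-aligned; the map (x,y)→(u,v) scales areas by 2.
u-values: 0, 6, -8; range = 6 − (-8) = 14.
v-values: 2, 2, 4; range = 4 − 2 = 2.
Area = (14 × 2) / 2 = 14.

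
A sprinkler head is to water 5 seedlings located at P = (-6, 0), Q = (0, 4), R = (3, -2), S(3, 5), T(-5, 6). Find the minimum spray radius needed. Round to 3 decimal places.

5.657

A smallest enclosing disk is always determined by at most three of the input points on its boundary.
The farthest pair is R–T with squared distance 128. The circle on this segment as diameter has centre (-1, 2) and r² = 128/4 = 32.
Check P: distance² to centre = 29 ≤ 32, so it lies inside.
All remaining points lie in this disk, and no smaller disk contains both endpoints, so this is the minimum enclosing circle.
r = √32 ≈ 5.657.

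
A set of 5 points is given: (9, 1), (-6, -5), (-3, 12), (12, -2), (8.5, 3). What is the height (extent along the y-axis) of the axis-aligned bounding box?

max y = 12, min y = -5, so height = 17.

17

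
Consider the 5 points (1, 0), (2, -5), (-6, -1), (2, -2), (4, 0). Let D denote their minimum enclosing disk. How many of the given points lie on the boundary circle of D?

3

The minimum enclosing circle of a finite set is fixed by two of the points (as a diameter) or three (as a circumcircle).
The minimum enclosing circle is determined by three boundary points: (2, -5), (-6, -1), (4, 0).
Their circumcentre is (-23/24, -11/12) with r² = 14645/576.
The farthest remaining point (2, -2) is at distance² 5717/576 ≤ 14645/576.
The points at distance exactly r from the centre are (2, -5), (-6, -1), (4, 0) — 3 points.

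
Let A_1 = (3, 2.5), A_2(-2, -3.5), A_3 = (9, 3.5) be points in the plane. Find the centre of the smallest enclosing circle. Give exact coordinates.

Side lengths²: A_1A_2² = 61, A_1A_3² = 37, A_2A_3² = 170.
Since A_2A_3² = 170 ≥ 61 + 37 = 98, the angle opposite A_2A_3 is not acute, so the smallest enclosing circle has A_2A_3 as diameter.
Centre = midpoint of A_2A_3 = (3.5, 0), r² = 170/4 = 42.5.
Centre = (3.5, 0).

(3.5, 0)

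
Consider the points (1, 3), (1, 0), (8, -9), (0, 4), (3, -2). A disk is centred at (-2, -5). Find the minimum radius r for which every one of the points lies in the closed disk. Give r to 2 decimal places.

10.77

The required radius is the distance from (-2, -5) to the farthest point.
Squared distances: 73, 34, 116, 85, 34.
Maximum is 116, attained at (8, -9).
r = √116 ≈ 10.77.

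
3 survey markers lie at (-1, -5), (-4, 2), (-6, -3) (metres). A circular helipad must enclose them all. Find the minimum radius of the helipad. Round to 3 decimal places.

3.808

Call the three points A, B, C in the order given.
Side lengths²: AB² = 58, AC² = 29, BC² = 29.
Since AB² = 58 ≥ 29 + 29 = 58, the angle opposite AB is not acute, so the smallest enclosing circle has AB as diameter.
Centre = midpoint of AB = (-2.5, -1.5), r² = 58/4 = 14.5.
r = √(14.5) ≈ 3.808.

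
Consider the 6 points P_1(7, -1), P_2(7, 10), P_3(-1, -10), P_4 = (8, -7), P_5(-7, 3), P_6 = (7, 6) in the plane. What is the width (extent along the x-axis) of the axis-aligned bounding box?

max x = 8, min x = -7, so width = 15.

15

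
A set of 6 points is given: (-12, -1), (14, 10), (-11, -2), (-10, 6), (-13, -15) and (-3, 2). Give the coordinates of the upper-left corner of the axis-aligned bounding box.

(-13, 10)

x-range [-13, 14], y-range [-15, 10].
The upper-left corner is (-13, 10).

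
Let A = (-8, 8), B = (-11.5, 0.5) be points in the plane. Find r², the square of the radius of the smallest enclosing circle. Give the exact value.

The smallest circle enclosing two points has them as diameter endpoints.
Centre = midpoint = (-9.75, 4.25); r² = |AB|²/4 = 68.5/4 = 17.125.

17.125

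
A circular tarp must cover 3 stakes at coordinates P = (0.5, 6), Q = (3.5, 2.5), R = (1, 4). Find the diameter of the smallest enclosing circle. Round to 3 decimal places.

Side lengths²: PQ² = 21.25, PR² = 4.25, QR² = 8.5.
Since PQ² = 21.25 ≥ 8.5 + 4.25 = 12.75, the angle opposite PQ is not acute, so the smallest enclosing circle has PQ as diameter.
Centre = midpoint of PQ = (2, 4.25), r² = 21.25/4 = 5.3125.
Diameter = 2r = 2√(5.3125) ≈ 4.610.

4.610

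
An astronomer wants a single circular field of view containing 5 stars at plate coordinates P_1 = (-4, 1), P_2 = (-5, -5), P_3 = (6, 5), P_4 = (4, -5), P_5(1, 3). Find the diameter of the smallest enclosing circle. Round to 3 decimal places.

14.866

A smallest enclosing disk is always determined by at most three of the input points on its boundary.
The farthest pair is P_2–P_3 with squared distance 221. The circle on this segment as diameter has centre (0.5, 0) and r² = 221/4 = 55.25.
Check P_1: distance² to centre = 21.25 ≤ 55.25, so it lies inside.
All remaining points lie in this disk, and no smaller disk contains both endpoints, so this is the minimum enclosing circle.
Diameter = 2r = 2√(55.25) ≈ 14.866.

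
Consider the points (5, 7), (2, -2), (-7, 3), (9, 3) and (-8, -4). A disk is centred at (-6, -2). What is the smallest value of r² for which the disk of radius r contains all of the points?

250

The required radius is the distance from (-6, -2) to the farthest point.
Squared distances: 202, 64, 26, 250, 8.
Maximum is 250, attained at (9, 3).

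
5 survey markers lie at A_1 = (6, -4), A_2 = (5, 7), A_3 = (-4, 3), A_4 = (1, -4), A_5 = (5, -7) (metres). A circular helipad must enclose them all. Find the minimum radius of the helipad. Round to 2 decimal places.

The minimum enclosing circle is determined by three boundary points: A_2, A_3, A_5.
Their circumcentre is (49/18, 0) with r² = 17557/324.
The farthest remaining point A_1 is at distance² 8665/324 ≤ 17557/324.
r = √(17557/324) ≈ 7.36.

7.36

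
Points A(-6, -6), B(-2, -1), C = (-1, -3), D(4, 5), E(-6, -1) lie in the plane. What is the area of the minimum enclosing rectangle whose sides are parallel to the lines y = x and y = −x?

In coordinates u = x + y, v = x − y the rectangle is axis-aligned; the map (x,y)→(u,v) scales areas by 2.
u-values: -12, -3, -4, 9, -7; range = 9 − (-12) = 21.
v-values: 0, -1, 2, -1, -5; range = 2 − (-5) = 7.
Area = (21 × 7) / 2 = 73.5.

73.5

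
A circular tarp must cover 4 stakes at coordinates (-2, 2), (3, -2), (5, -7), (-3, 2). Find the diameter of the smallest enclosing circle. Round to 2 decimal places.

The minimum enclosing circle of a finite set is fixed by two of the points (as a diameter) or three (as a circumcircle).
The farthest pair is (5, -7)–(-3, 2) with squared distance 145. The circle on this segment as diameter has centre (1, -2.5) and r² = 145/4 = 36.25.
Check (-2, 2): distance² to centre = 29.25 ≤ 36.25, so it lies inside.
All remaining points lie in this disk, and no smaller disk contains both endpoints, so this is the minimum enclosing circle.
Diameter = 2r = 2√(36.25) ≈ 12.04.

12.04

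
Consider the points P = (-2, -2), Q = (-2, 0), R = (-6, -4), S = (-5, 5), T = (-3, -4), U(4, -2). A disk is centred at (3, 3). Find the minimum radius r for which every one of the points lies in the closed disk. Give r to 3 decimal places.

The required radius is the distance from (3, 3) to the farthest point.
Squared distances: 50, 34, 130, 68, 85, 26.
Maximum is 130, attained at R.
r = √130 ≈ 11.402.

11.402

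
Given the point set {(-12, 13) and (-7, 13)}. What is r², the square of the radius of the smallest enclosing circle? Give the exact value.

6.25

The smallest circle enclosing two points has them as diameter endpoints.
Centre = midpoint = (-9.5, 13); r² = |(-12, 13)−(-7, 13)|²/4 = 25/4 = 6.25.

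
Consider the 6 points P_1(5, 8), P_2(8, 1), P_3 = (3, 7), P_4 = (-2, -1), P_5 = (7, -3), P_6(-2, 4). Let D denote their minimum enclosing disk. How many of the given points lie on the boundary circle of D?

The minimum enclosing circle of a finite set is fixed by two of the points (as a diameter) or three (as a circumcircle).
The minimum enclosing circle is determined by three boundary points: P_1, P_4, P_5.
Their circumcentre is (129/38, 77/38) with r² = 27625/722.
The farthest remaining point P_6 is at distance² 23825/722 ≤ 27625/722.
The points at distance exactly r from the centre are P_1, P_4, P_5 — 3 points.

3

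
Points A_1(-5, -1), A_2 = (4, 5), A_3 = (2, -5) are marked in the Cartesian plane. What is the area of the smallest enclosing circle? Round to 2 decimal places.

102.10

Side lengths²: A_1A_2² = 117, A_1A_3² = 65, A_2A_3² = 104.
Since A_1A_2² = 117 < 104 + 65 = 169, the triangle is acute, so the smallest enclosing circle is the circumcircle.
Circumcentre = (0.5, 0.5), r² = 32.5.
Area = π·r² = π·32.5 ≈ 102.10.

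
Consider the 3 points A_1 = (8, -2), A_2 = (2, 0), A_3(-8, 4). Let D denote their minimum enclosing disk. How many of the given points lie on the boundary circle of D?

2

Side lengths²: A_1A_2² = 40, A_1A_3² = 292, A_2A_3² = 116.
Since A_1A_3² = 292 ≥ 116 + 40 = 156, the angle opposite A_1A_3 is not acute, so the smallest enclosing circle has A_1A_3 as diameter.
Centre = midpoint of A_1A_3 = (0, 1), r² = 292/4 = 73.
The points at distance exactly r from the centre are A_1, A_3 — 2 points.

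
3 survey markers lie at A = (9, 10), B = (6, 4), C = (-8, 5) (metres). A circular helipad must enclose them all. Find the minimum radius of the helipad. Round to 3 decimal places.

Side lengths²: AB² = 45, AC² = 314, BC² = 197.
Since AC² = 314 ≥ 197 + 45 = 242, the angle opposite AC is not acute, so the smallest enclosing circle has AC as diameter.
Centre = midpoint of AC = (0.5, 7.5), r² = 314/4 = 78.5.
r = √(78.5) ≈ 8.860.

8.860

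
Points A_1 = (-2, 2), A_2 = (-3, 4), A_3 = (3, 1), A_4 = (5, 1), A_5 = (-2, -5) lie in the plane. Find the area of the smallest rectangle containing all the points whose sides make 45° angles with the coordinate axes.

71.5

In coordinates u = x + y, v = x − y the rectangle is axis-aligned; the map (x,y)→(u,v) scales areas by 2.
u-values: 0, 1, 4, 6, -7; range = 6 − (-7) = 13.
v-values: -4, -7, 2, 4, 3; range = 4 − (-7) = 11.
Area = (13 × 11) / 2 = 71.5.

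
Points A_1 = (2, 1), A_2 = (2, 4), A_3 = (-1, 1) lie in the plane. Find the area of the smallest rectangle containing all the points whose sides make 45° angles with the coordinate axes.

9

In coordinates u = x + y, v = x − y the rectangle is axis-aligned; the map (x,y)→(u,v) scales areas by 2.
u-values: 3, 6, 0; range = 6 − 0 = 6.
v-values: 1, -2, -2; range = 1 − (-2) = 3.
Area = (6 × 3) / 2 = 9.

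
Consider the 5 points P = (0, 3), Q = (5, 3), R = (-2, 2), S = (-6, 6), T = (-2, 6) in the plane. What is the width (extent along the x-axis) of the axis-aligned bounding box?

11

max x = 5, min x = -6, so width = 11.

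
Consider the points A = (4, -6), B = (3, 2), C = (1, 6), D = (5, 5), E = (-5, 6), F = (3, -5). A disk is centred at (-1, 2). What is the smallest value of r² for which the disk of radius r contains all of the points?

The required radius is the distance from (-1, 2) to the farthest point.
Squared distances: 89, 16, 20, 45, 32, 65.
Maximum is 89, attained at A.

89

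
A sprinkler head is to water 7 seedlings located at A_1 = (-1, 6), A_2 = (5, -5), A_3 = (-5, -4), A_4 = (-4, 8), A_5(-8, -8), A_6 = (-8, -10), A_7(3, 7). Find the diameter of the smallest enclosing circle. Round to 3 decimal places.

20.248

The farthest pair is A_6–A_7 with squared distance 410. The circle on this segment as diameter has centre (-2.5, -1.5) and r² = 410/4 = 102.5.
Check A_1: distance² to centre = 58.5 ≤ 102.5, so it lies inside.
All remaining points lie in this disk, and no smaller disk contains both endpoints, so this is the minimum enclosing circle.
Diameter = 2r = 2√(102.5) ≈ 20.248.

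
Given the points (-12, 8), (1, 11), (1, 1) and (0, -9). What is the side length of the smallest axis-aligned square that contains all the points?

The bounding box has width 13 and height 20.
An axis-aligned square enclosing the set must have side ≥ max(width, height).
So the minimum side is max(13, 20) = 20.

20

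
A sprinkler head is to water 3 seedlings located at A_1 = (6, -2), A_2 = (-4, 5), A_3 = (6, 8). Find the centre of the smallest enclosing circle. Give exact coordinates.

Side lengths²: A_1A_2² = 149, A_1A_3² = 100, A_2A_3² = 109.
Since A_1A_2² = 149 < 109 + 100 = 209, the triangle is acute, so the smallest enclosing circle is the circumcircle.
Circumcentre = (2.05, 3), r² = 40.6025.
Centre = (2.05, 3).

(2.05, 3)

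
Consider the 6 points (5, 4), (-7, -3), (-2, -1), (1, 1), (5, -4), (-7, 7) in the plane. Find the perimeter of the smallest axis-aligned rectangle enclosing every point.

Width = max x − min x = 5 − (-7) = 12.
Height = max y − min y = 7 − (-4) = 11.
Perimeter = 2(12 + 11) = 46.

46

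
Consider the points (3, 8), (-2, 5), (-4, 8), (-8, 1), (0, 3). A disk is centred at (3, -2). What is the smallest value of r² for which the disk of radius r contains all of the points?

The required radius is the distance from (3, -2) to the farthest point.
Squared distances: 100, 74, 149, 130, 34.
Maximum is 149, attained at (-4, 8).

149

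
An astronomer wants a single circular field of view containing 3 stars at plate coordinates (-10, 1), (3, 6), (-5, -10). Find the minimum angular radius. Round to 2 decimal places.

8.96

Call the three points A, B, C in the order given.
Side lengths²: AB² = 194, AC² = 146, BC² = 320.
Since BC² = 320 < 194 + 146 = 340, the triangle is acute, so the smallest enclosing circle is the circumcircle.
Circumcentre = (-31/21, -37/21), r² = 35405/441.
r = √(35405/441) ≈ 8.96.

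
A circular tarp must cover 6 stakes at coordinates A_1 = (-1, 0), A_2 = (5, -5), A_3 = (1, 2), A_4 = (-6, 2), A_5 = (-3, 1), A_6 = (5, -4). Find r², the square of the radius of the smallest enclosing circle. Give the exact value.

The farthest pair is A_2–A_4 with squared distance 170. The circle on this segment as diameter has centre (-0.5, -1.5) and r² = 170/4 = 42.5.
Check A_1: distance² to centre = 2.5 ≤ 42.5, so it lies inside.
All remaining points lie in this disk, and no smaller disk contains both endpoints, so this is the minimum enclosing circle.

42.5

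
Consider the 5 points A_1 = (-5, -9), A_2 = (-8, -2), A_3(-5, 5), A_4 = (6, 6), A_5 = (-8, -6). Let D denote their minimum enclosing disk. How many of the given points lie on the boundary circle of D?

A smallest enclosing disk is always determined by at most three of the input points on its boundary.
The minimum enclosing circle is determined by three boundary points: A_1, A_4, A_5.
Their circumcentre is (-1/13, -14/13) with r² = 14705/169.
The farthest remaining point A_2 is at distance² 10753/169 ≤ 14705/169.
The points at distance exactly r from the centre are A_1, A_4, A_5 — 3 points.

3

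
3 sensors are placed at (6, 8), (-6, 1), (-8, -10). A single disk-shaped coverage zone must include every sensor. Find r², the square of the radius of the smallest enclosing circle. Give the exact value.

Call the three points A, B, C in the order given.
Side lengths²: AB² = 193, AC² = 520, BC² = 125.
Since AC² = 520 ≥ 193 + 125 = 318, the angle opposite AC is not acute, so the smallest enclosing circle has AC as diameter.
Centre = midpoint of AC = (-1, -1), r² = 520/4 = 130.

130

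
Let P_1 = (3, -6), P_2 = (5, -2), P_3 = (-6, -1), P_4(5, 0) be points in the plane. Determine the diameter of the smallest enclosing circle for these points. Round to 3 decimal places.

The minimum enclosing circle is determined by three boundary points: P_1, P_3, P_4.
Their circumcentre is (-0.40625, -1.53125) with r² = 31.572265625.
The farthest remaining point P_2 is at distance² 29.447265625 ≤ 31.572265625.
Diameter = 2r = 2√(31.572265625) ≈ 11.238.

11.238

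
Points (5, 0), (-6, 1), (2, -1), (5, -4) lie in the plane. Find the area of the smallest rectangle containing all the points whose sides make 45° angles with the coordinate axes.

80

In coordinates u = x + y, v = x − y the rectangle is axis-aligned; the map (x,y)→(u,v) scales areas by 2.
u-values: 5, -5, 1, 1; range = 5 − (-5) = 10.
v-values: 5, -7, 3, 9; range = 9 − (-7) = 16.
Area = (10 × 16) / 2 = 80.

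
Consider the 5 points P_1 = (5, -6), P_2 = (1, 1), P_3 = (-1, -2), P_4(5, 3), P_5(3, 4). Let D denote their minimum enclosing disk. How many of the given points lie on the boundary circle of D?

3

By Welzl's lemma the MEC is supported by two points (diametrically opposite) or three points (on a circumcircle).
The farthest pair is P_1–P_5 with squared distance 104. The circle on this segment as diameter has centre (4, -1) and r² = 104/4 = 26.
Check P_2: distance² to centre = 13 ≤ 26, so it lies inside.
All remaining points lie in this disk, and no smaller disk contains both endpoints, so this is the minimum enclosing circle.
The points at distance exactly r from the centre are P_1, P_3, P_5 — 3 points.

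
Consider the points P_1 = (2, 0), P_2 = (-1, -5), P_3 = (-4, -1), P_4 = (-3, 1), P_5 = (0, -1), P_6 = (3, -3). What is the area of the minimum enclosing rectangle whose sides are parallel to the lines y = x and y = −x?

In coordinates u = x + y, v = x − y the rectangle is axis-aligned; the map (x,y)→(u,v) scales areas by 2.
u-values: 2, -6, -5, -2, -1, 0; range = 2 − (-6) = 8.
v-values: 2, 4, -3, -4, 1, 6; range = 6 − (-4) = 10.
Area = (8 × 10) / 2 = 40.

40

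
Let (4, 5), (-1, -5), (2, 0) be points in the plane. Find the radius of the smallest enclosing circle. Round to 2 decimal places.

Call the three points A, B, C in the order given.
Side lengths²: AB² = 125, AC² = 29, BC² = 34.
Since AB² = 125 ≥ 34 + 29 = 63, the angle opposite AB is not acute, so the smallest enclosing circle has AB as diameter.
Centre = midpoint of AB = (1.5, 0), r² = 125/4 = 31.25.
r = √(31.25) ≈ 5.59.

5.59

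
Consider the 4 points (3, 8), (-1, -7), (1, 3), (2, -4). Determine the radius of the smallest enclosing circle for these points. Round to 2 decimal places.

The farthest pair is (3, 8)–(-1, -7) with squared distance 241. The circle on this segment as diameter has centre (1, 0.5) and r² = 241/4 = 60.25.
Check (1, 3): distance² to centre = 6.25 ≤ 60.25, so it lies inside.
All remaining points lie in this disk, and no smaller disk contains both endpoints, so this is the minimum enclosing circle.
r = √(60.25) ≈ 7.76.

7.76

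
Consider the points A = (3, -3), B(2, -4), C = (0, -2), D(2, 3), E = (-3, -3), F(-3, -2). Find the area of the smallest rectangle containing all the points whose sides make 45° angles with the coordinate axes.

38.5

In coordinates u = x + y, v = x − y the rectangle is axis-aligned; the map (x,y)→(u,v) scales areas by 2.
u-values: 0, -2, -2, 5, -6, -5; range = 5 − (-6) = 11.
v-values: 6, 6, 2, -1, 0, -1; range = 6 − (-1) = 7.
Area = (11 × 7) / 2 = 38.5.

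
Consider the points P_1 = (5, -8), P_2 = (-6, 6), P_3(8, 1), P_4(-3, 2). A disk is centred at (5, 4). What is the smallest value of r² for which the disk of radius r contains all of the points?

The required radius is the distance from (5, 4) to the farthest point.
Squared distances: 144, 125, 18, 68.
Maximum is 144, attained at P_1.

144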